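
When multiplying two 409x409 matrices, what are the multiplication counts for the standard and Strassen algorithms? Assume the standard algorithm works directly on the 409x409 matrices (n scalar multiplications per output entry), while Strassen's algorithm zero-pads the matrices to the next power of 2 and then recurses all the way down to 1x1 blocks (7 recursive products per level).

Matrix multiplication for 409x409 matrices:

Strassen's algorithm requires power-of-2 dimensions. Pad 409x409 to 512x512 (next power of 2).

Standard algorithm: 409^3 = 68417929 multiplications
Strassen's algorithm: 7^(log2(512)) = 7^9 = 40353607 multiplications
Savings: 68417929 - 40353607 = 28064322 multiplications

Standard: 68417929 multiplications (409^3). Strassen: 40353607 multiplications (7^9, after padding to 512x512). Strassen reduces 8 recursive multiplications to 7 at each level.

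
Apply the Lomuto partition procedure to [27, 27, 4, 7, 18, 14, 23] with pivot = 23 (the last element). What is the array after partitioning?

Lomuto partition with pivot = 23:

Initial array: [27, 27, 4, 7, 18, 14, 23]

arr[0]=27 > 23: no swap
arr[1]=27 > 23: no swap
arr[2]=4 <= 23: swap with position 0, array becomes [4, 27, 27, 7, 18, 14, 23]
arr[3]=7 <= 23: swap with position 1, array becomes [4, 7, 27, 27, 18, 14, 23]
arr[4]=18 <= 23: swap with position 2, array becomes [4, 7, 18, 27, 27, 14, 23]
arr[5]=14 <= 23: swap with position 3, array becomes [4, 7, 18, 14, 27, 27, 23]

Place pivot at position 4: [4, 7, 18, 14, 23, 27, 27]
Pivot position: 4

After partitioning with pivot 23, the array becomes [4, 7, 18, 14, 23, 27, 27]. The pivot is placed at index 4. All elements to the left of the pivot are <= 23, and all elements to the right are > 23.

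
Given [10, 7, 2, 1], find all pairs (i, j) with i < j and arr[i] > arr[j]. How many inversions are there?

Finding inversions in [10, 7, 2, 1]:

(0, 1): arr[0]=10 > arr[1]=7
(0, 2): arr[0]=10 > arr[2]=2
(0, 3): arr[0]=10 > arr[3]=1
(1, 2): arr[1]=7 > arr[2]=2
(1, 3): arr[1]=7 > arr[3]=1
(2, 3): arr[2]=2 > arr[3]=1

Total inversions: 6

The array has 6 inversion(s): (0,1), (0,2), (0,3), (1,2), (1,3), (2,3). Each pair (i,j) satisfies i < j and arr[i] > arr[j].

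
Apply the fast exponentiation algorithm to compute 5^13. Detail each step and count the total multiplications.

Computing 5^13 by squaring (build up from 5^1; each line after the first costs one multiplication):

5^1 = 5
5^2 = (5^1)^2 = 5^2 = 25
5^3 = 5 * 5^2 = 5 * 25 = 125
5^6 = (5^3)^2 = 125^2 = 15625
5^12 = (5^6)^2 = 15625^2 = 244140625
5^13 = 5 * 5^12 = 5 * 244140625 = 1220703125

Result: 1220703125
Multiplications needed: 5 (5 lines after 5^1)

5^13 = 1220703125. Using exponentiation by squaring, this requires 5 multiplications. The key idea: if the exponent is even, square the half-power; if odd, multiply by the base once.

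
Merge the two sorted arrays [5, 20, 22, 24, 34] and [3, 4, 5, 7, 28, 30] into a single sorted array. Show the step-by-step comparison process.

Merging process:

Compare 5 vs 3: take 3 from right. Merged: [3]
Compare 5 vs 4: take 4 from right. Merged: [3, 4]
Compare 5 vs 5: take 5 from left. Merged: [3, 4, 5]
Compare 20 vs 5: take 5 from right. Merged: [3, 4, 5, 5]
Compare 20 vs 7: take 7 from right. Merged: [3, 4, 5, 5, 7]
Compare 20 vs 28: take 20 from left. Merged: [3, 4, 5, 5, 7, 20]
Compare 22 vs 28: take 22 from left. Merged: [3, 4, 5, 5, 7, 20, 22]
Compare 24 vs 28: take 24 from left. Merged: [3, 4, 5, 5, 7, 20, 22, 24]
Compare 34 vs 28: take 28 from right. Merged: [3, 4, 5, 5, 7, 20, 22, 24, 28]
Compare 34 vs 30: take 30 from right. Merged: [3, 4, 5, 5, 7, 20, 22, 24, 28, 30]
Append remaining from left: [34]. Merged: [3, 4, 5, 5, 7, 20, 22, 24, 28, 30, 34]

Final merged array: [3, 4, 5, 5, 7, 20, 22, 24, 28, 30, 34]
Total comparisons: 10

The merged array is [3, 4, 5, 5, 7, 20, 22, 24, 28, 30, 34], requiring 10 comparisons. The merge step runs in O(n) time where n is the total number of elements.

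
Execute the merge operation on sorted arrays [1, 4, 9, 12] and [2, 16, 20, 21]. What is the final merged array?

Merging process:

Compare 1 vs 2: take 1 from left. Merged: [1]
Compare 4 vs 2: take 2 from right. Merged: [1, 2]
Compare 4 vs 16: take 4 from left. Merged: [1, 2, 4]
Compare 9 vs 16: take 9 from left. Merged: [1, 2, 4, 9]
Compare 12 vs 16: take 12 from left. Merged: [1, 2, 4, 9, 12]
Append remaining from right: [16, 20, 21]. Merged: [1, 2, 4, 9, 12, 16, 20, 21]

Final merged array: [1, 2, 4, 9, 12, 16, 20, 21]
Total comparisons: 5

The merged array is [1, 2, 4, 9, 12, 16, 20, 21], requiring 5 comparisons. The merge step runs in O(n) time where n is the total number of elements.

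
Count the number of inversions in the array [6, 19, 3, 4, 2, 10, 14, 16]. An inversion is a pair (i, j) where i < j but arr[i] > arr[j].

Finding inversions in [6, 19, 3, 4, 2, 10, 14, 16]:

(0, 2): arr[0]=6 > arr[2]=3
(0, 3): arr[0]=6 > arr[3]=4
(0, 4): arr[0]=6 > arr[4]=2
(1, 2): arr[1]=19 > arr[2]=3
(1, 3): arr[1]=19 > arr[3]=4
(1, 4): arr[1]=19 > arr[4]=2
(1, 5): arr[1]=19 > arr[5]=10
(1, 6): arr[1]=19 > arr[6]=14
(1, 7): arr[1]=19 > arr[7]=16
(2, 4): arr[2]=3 > arr[4]=2
(3, 4): arr[3]=4 > arr[4]=2

Total inversions: 11

The array has 11 inversion(s): (0,2), (0,3), (0,4), (1,2), (1,3), (1,4), (1,5), (1,6), (1,7), (2,4), (3,4). Each pair (i,j) satisfies i < j and arr[i] > arr[j].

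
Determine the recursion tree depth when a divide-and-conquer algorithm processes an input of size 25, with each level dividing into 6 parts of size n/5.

For divide and conquer with division factor 5:

Problem sizes at each level:
Level 0: 25
Level 1: 5
Level 2: 1

The root is level 0 and the size-1 base case is level 2 (the tree spans levels 0 through 2, i.e. 3 levels counting the root), so the depth is the number of divisions: log_5(25) = 2

The recursion tree depth is log_5(25) = 2. At each level, the problem size is divided by 5, so it takes 2 divisions to reduce to a base case of size 1. The algorithm makes 6 recursive calls at each level.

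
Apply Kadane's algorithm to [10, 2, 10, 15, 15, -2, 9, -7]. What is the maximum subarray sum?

Using Kadane's algorithm on [10, 2, 10, 15, 15, -2, 9, -7]:

Scanning through the array:
Position 1 (value 2): max_ending_here = 12, max_so_far = 12
Position 2 (value 10): max_ending_here = 22, max_so_far = 22
Position 3 (value 15): max_ending_here = 37, max_so_far = 37
Position 4 (value 15): max_ending_here = 52, max_so_far = 52
Position 5 (value -2): max_ending_here = 50, max_so_far = 52
Position 6 (value 9): max_ending_here = 59, max_so_far = 59
Position 7 (value -7): max_ending_here = 52, max_so_far = 59

Maximum subarray: [10, 2, 10, 15, 15, -2, 9]
Maximum sum: 59

The maximum subarray is [10, 2, 10, 15, 15, -2, 9] with sum 59. This subarray runs from index 0 to index 6.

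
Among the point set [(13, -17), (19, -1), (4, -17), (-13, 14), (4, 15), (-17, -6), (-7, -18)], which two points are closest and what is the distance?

Computing all pairwise distances among 7 points:

d((13, -17), (19, -1)) = 17.088
d((13, -17), (4, -17)) = 9.0 <-- minimum
d((13, -17), (-13, 14)) = 40.4599
d((13, -17), (4, 15)) = 33.2415
d((13, -17), (-17, -6)) = 31.9531
d((13, -17), (-7, -18)) = 20.025
d((19, -1), (4, -17)) = 21.9317
d((19, -1), (-13, 14)) = 35.3412
d((19, -1), (4, 15)) = 21.9317
d((19, -1), (-17, -6)) = 36.3456
d((19, -1), (-7, -18)) = 31.0644
d((4, -17), (-13, 14)) = 35.3553
d((4, -17), (4, 15)) = 32.0
d((4, -17), (-17, -6)) = 23.7065
d((4, -17), (-7, -18)) = 11.0454
d((-13, 14), (4, 15)) = 17.0294
d((-13, 14), (-17, -6)) = 20.3961
d((-13, 14), (-7, -18)) = 32.5576
d((4, 15), (-17, -6)) = 29.6985
d((4, 15), (-7, -18)) = 34.7851
d((-17, -6), (-7, -18)) = 15.6205

Closest pair: (13, -17) and (4, -17) with distance 9.0

The closest pair is (13, -17) and (4, -17) with Euclidean distance 9.0. For 7 points, brute-force pairwise comparison is shown above. For large n, the divide-and-conquer algorithm (sort by x, recurse on halves, check the dividing strip) achieves O(n log n).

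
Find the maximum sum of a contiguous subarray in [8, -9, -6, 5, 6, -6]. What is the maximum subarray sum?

Using Kadane's algorithm on [8, -9, -6, 5, 6, -6]:

Scanning through the array:
Position 1 (value -9): max_ending_here = -1, max_so_far = 8
Position 2 (value -6): max_ending_here = -6, max_so_far = 8
Position 3 (value 5): max_ending_here = 5, max_so_far = 8
Position 4 (value 6): max_ending_here = 11, max_so_far = 11
Position 5 (value -6): max_ending_here = 5, max_so_far = 11

Maximum subarray: [5, 6]
Maximum sum: 11

The maximum subarray is [5, 6] with sum 11. This subarray runs from index 3 to index 4.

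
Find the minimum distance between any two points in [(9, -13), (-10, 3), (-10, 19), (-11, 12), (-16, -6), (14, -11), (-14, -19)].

Computing all pairwise distances among 7 points:

d((9, -13), (-10, 3)) = 24.8395
d((9, -13), (-10, 19)) = 37.2156
d((9, -13), (-11, 12)) = 32.0156
d((9, -13), (-16, -6)) = 25.9615
d((9, -13), (14, -11)) = 5.3852 <-- minimum
d((9, -13), (-14, -19)) = 23.7697
d((-10, 3), (-10, 19)) = 16.0
d((-10, 3), (-11, 12)) = 9.0554
d((-10, 3), (-16, -6)) = 10.8167
d((-10, 3), (14, -11)) = 27.7849
d((-10, 3), (-14, -19)) = 22.3607
d((-10, 19), (-11, 12)) = 7.0711
d((-10, 19), (-16, -6)) = 25.7099
d((-10, 19), (14, -11)) = 38.4187
d((-10, 19), (-14, -19)) = 38.2099
d((-11, 12), (-16, -6)) = 18.6815
d((-11, 12), (14, -11)) = 33.9706
d((-11, 12), (-14, -19)) = 31.1448
d((-16, -6), (14, -11)) = 30.4138
d((-16, -6), (-14, -19)) = 13.1529
d((14, -11), (-14, -19)) = 29.1204

Closest pair: (9, -13) and (14, -11) with distance 5.3852

The closest pair is (9, -13) and (14, -11) with Euclidean distance 5.3852. For 7 points, brute-force pairwise comparison is shown above. For large n, the divide-and-conquer algorithm (sort by x, recurse on halves, check the dividing strip) achieves O(n log n).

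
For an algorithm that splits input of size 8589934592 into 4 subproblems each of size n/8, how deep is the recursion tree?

For divide and conquer with division factor 8:

Problem sizes at each level:
Level 0: 8589934592
Level 1: 1073741824
Level 2: 134217728
Level 3: 16777216
Level 4: 2097152
Level 5: 262144
Level 6: 32768
Level 7: 4096
Level 8: 512
Level 9: 64
Level 10: 8
Level 11: 1

The root is level 0 and the size-1 base case is level 11 (the tree spans levels 0 through 11, i.e. 12 levels counting the root), so the depth is the number of divisions: log_8(8589934592) = 11

The recursion tree depth is log_8(8589934592) = 11. At each level, the problem size is divided by 8, so it takes 11 divisions to reduce to a base case of size 1. The algorithm makes 4 recursive calls at each level.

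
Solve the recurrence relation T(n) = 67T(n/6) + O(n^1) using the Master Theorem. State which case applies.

Master Theorem for T(n) = 67T(n/6) + O(n^1):

a = 67, b = 6, c = 1
log_b(a) = log_6(67) = 2.3467

Case 1: c = 1 < log_6(67) = 2.3467
T(n) = O(n^(log_6 67))

For T(n) = 67T(n/6) + O(n^1): log_6(67) = 2.3467. This is Case 1 of the Master Theorem (c < log_b(a), work dominated by leaves), giving O(n^(log_6 67)).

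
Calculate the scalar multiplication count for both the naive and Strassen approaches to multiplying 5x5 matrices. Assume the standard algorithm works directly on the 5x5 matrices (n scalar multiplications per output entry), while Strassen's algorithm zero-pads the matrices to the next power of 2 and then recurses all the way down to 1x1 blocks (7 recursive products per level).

Matrix multiplication for 5x5 matrices:

Strassen's algorithm requires power-of-2 dimensions. Pad 5x5 to 8x8 (next power of 2).

Standard algorithm: 5^3 = 125 multiplications
Strassen's algorithm: 7^(log2(8)) = 7^3 = 343 multiplications
Difference: 125 - 343 = -218 (Strassen uses MORE here due to padding overhead — for small or just-over-power-of-2 n, padding can outweigh the per-level savings)

Standard: 125 multiplications (5^3). Strassen: 343 multiplications (7^3, after padding to 8x8). Strassen reduces 8 recursive multiplications to 7 at each level.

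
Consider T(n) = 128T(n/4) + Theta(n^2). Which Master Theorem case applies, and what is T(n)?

Master Theorem for T(n) = 128T(n/4) + O(n^2):

a = 128, b = 4, c = 2
log_b(a) = log_4(128) = 3.5000

Case 1: c = 2 < log_4(128) = 3.5000
T(n) = O(n^(log_4 128))

For T(n) = 128T(n/4) + O(n^2): log_4(128) = 3.5000. This is Case 1 of the Master Theorem (c < log_b(a), work dominated by leaves), giving O(n^(log_4 128)).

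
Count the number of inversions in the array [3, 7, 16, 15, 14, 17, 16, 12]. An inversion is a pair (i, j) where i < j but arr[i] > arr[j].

Finding inversions in [3, 7, 16, 15, 14, 17, 16, 12]:

(2, 3): arr[2]=16 > arr[3]=15
(2, 4): arr[2]=16 > arr[4]=14
(2, 7): arr[2]=16 > arr[7]=12
(3, 4): arr[3]=15 > arr[4]=14
(3, 7): arr[3]=15 > arr[7]=12
(4, 7): arr[4]=14 > arr[7]=12
(5, 6): arr[5]=17 > arr[6]=16
(5, 7): arr[5]=17 > arr[7]=12
(6, 7): arr[6]=16 > arr[7]=12

Total inversions: 9

The array has 9 inversion(s): (2,3), (2,4), (2,7), (3,4), (3,7), (4,7), (5,6), (5,7), (6,7). Each pair (i,j) satisfies i < j and arr[i] > arr[j].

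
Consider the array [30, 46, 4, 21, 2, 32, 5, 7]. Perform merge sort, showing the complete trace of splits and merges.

Merge sort trace:

Split: [30, 46, 4, 21, 2, 32, 5, 7] -> [30, 46, 4, 21] and [2, 32, 5, 7]
  Split: [30, 46, 4, 21] -> [30, 46] and [4, 21]
    Split: [30, 46] -> [30] and [46]
    Merge: [30] + [46] -> [30, 46]
    Split: [4, 21] -> [4] and [21]
    Merge: [4] + [21] -> [4, 21]
  Merge: [30, 46] + [4, 21] -> [4, 21, 30, 46]
  Split: [2, 32, 5, 7] -> [2, 32] and [5, 7]
    Split: [2, 32] -> [2] and [32]
    Merge: [2] + [32] -> [2, 32]
    Split: [5, 7] -> [5] and [7]
    Merge: [5] + [7] -> [5, 7]
  Merge: [2, 32] + [5, 7] -> [2, 5, 7, 32]
Merge: [4, 21, 30, 46] + [2, 5, 7, 32] -> [2, 4, 5, 7, 21, 30, 32, 46]

Final sorted array: [2, 4, 5, 7, 21, 30, 32, 46]

The merge sort proceeds by recursively splitting the array and merging sorted halves.
After all merges, the sorted array is [2, 4, 5, 7, 21, 30, 32, 46].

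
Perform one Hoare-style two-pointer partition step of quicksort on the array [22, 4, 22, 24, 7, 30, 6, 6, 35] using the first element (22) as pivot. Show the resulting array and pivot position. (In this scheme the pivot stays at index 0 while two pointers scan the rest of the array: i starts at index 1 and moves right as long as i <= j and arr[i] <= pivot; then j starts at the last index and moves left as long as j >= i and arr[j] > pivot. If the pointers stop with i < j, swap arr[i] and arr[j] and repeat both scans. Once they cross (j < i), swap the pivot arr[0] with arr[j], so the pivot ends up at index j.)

Hoare-style two-pointer partition with pivot = 22:

Initial array: [22, 4, 22, 24, 7, 30, 6, 6, 35]

Pointers start at i = 1, j = 8.
i stops at index 3 (arr[3]=24 > 22), j stops at index 7 (arr[7]=6 <= 22): swap arr[3] and arr[7], array becomes [22, 4, 22, 6, 7, 30, 6, 24, 35]
i stops at index 5 (arr[5]=30 > 22), j stops at index 6 (arr[6]=6 <= 22): swap arr[5] and arr[6], array becomes [22, 4, 22, 6, 7, 6, 30, 24, 35]
i ends at 6, j ends at 5: the pointers have crossed (j < i), so scanning stops.

Swap pivot arr[0] with arr[5] to place pivot at position 5: [6, 4, 22, 6, 7, 22, 30, 24, 35]
Pivot position: 5

After partitioning with pivot 22, the array becomes [6, 4, 22, 6, 7, 22, 30, 24, 35]. The pivot is placed at index 5. All elements to the left of the pivot are <= 22, and all elements to the right are > 22.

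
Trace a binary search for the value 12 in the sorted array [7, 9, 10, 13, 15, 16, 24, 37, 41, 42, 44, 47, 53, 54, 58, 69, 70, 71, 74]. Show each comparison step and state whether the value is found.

Binary search for 12 in [7, 9, 10, 13, 15, 16, 24, 37, 41, 42, 44, 47, 53, 54, 58, 69, 70, 71, 74]:

lo=0, hi=18, mid=9, arr[mid]=42 -> 42 > 12, search left half
lo=0, hi=8, mid=4, arr[mid]=15 -> 15 > 12, search left half
lo=0, hi=3, mid=1, arr[mid]=9 -> 9 < 12, search right half
lo=2, hi=3, mid=2, arr[mid]=10 -> 10 < 12, search right half
lo=3, hi=3, mid=3, arr[mid]=13 -> 13 > 12, search left half
lo=3 > hi=2, target 12 not found

Binary search determines that 12 is not in the array after 5 comparisons. The search space was exhausted without finding the target.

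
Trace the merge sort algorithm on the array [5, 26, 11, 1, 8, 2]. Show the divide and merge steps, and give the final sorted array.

Merge sort trace:

Split: [5, 26, 11, 1, 8, 2] -> [5, 26, 11] and [1, 8, 2]
  Split: [5, 26, 11] -> [5] and [26, 11]
    Split: [26, 11] -> [26] and [11]
    Merge: [26] + [11] -> [11, 26]
  Merge: [5] + [11, 26] -> [5, 11, 26]
  Split: [1, 8, 2] -> [1] and [8, 2]
    Split: [8, 2] -> [8] and [2]
    Merge: [8] + [2] -> [2, 8]
  Merge: [1] + [2, 8] -> [1, 2, 8]
Merge: [5, 11, 26] + [1, 2, 8] -> [1, 2, 5, 8, 11, 26]

Final sorted array: [1, 2, 5, 8, 11, 26]

The merge sort proceeds by recursively splitting the array and merging sorted halves.
After all merges, the sorted array is [1, 2, 5, 8, 11, 26].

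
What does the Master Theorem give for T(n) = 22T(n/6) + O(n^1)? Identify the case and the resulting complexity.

Master Theorem for T(n) = 22T(n/6) + O(n^1):

a = 22, b = 6, c = 1
log_b(a) = log_6(22) = 1.7251

Case 1: c = 1 < log_6(22) = 1.7251
T(n) = O(n^(log_6 22))

For T(n) = 22T(n/6) + O(n^1): log_6(22) = 1.7251. This is Case 1 of the Master Theorem (c < log_b(a), work dominated by leaves), giving O(n^(log_6 22)).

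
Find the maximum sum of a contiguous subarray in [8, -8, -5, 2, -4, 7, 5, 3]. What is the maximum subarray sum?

Using Kadane's algorithm on [8, -8, -5, 2, -4, 7, 5, 3]:

Scanning through the array:
Position 1 (value -8): max_ending_here = 0, max_so_far = 8
Position 2 (value -5): max_ending_here = -5, max_so_far = 8
Position 3 (value 2): max_ending_here = 2, max_so_far = 8
Position 4 (value -4): max_ending_here = -2, max_so_far = 8
Position 5 (value 7): max_ending_here = 7, max_so_far = 8
Position 6 (value 5): max_ending_here = 12, max_so_far = 12
Position 7 (value 3): max_ending_here = 15, max_so_far = 15

Maximum subarray: [7, 5, 3]
Maximum sum: 15

The maximum subarray is [7, 5, 3] with sum 15. This subarray runs from index 5 to index 7.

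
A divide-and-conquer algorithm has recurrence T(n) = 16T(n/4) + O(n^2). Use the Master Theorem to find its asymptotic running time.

Master Theorem for T(n) = 16T(n/4) + O(n^2):

a = 16, b = 4, c = 2
log_b(a) = log_4(16) = 2.0000

Case 2: c = 2 = log_4(16) = 2.0000
T(n) = O(n^2 log n) = O(n^2 log n)

For T(n) = 16T(n/4) + O(n^2): log_4(16) = 2.0000. This is Case 2 of the Master Theorem (c = log_b(a), equal work at all levels), giving O(n^2 log n).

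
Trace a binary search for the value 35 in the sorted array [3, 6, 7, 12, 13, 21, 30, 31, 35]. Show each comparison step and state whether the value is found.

Binary search for 35 in [3, 6, 7, 12, 13, 21, 30, 31, 35]:

lo=0, hi=8, mid=4, arr[mid]=13 -> 13 < 35, search right half
lo=5, hi=8, mid=6, arr[mid]=30 -> 30 < 35, search right half
lo=7, hi=8, mid=7, arr[mid]=31 -> 31 < 35, search right half
lo=8, hi=8, mid=8, arr[mid]=35 -> Found target at index 8!

Binary search finds 35 at index 8 after 4 comparisons. The search repeatedly halves the search space by comparing with the middle element.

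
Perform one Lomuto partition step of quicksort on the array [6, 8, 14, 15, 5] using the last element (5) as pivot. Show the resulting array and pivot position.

Lomuto partition with pivot = 5:

Initial array: [6, 8, 14, 15, 5]

arr[0]=6 > 5: no swap
arr[1]=8 > 5: no swap
arr[2]=14 > 5: no swap
arr[3]=15 > 5: no swap

Place pivot at position 0: [5, 8, 14, 15, 6]
Pivot position: 0

After partitioning with pivot 5, the array becomes [5, 8, 14, 15, 6]. The pivot is placed at index 0. All elements to the left of the pivot are <= 5, and all elements to the right are > 5.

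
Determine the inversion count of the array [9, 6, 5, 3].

Finding inversions in [9, 6, 5, 3]:

(0, 1): arr[0]=9 > arr[1]=6
(0, 2): arr[0]=9 > arr[2]=5
(0, 3): arr[0]=9 > arr[3]=3
(1, 2): arr[1]=6 > arr[2]=5
(1, 3): arr[1]=6 > arr[3]=3
(2, 3): arr[2]=5 > arr[3]=3

Total inversions: 6

The array has 6 inversion(s): (0,1), (0,2), (0,3), (1,2), (1,3), (2,3). Each pair (i,j) satisfies i < j and arr[i] > arr[j].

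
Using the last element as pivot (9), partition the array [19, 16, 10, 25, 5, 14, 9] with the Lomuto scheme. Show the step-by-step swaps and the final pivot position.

Lomuto partition with pivot = 9:

Initial array: [19, 16, 10, 25, 5, 14, 9]

arr[0]=19 > 9: no swap
arr[1]=16 > 9: no swap
arr[2]=10 > 9: no swap
arr[3]=25 > 9: no swap
arr[4]=5 <= 9: swap with position 0, array becomes [5, 16, 10, 25, 19, 14, 9]
arr[5]=14 > 9: no swap

Place pivot at position 1: [5, 9, 10, 25, 19, 14, 16]
Pivot position: 1

After partitioning with pivot 9, the array becomes [5, 9, 10, 25, 19, 14, 16]. The pivot is placed at index 1. All elements to the left of the pivot are <= 9, and all elements to the right are > 9.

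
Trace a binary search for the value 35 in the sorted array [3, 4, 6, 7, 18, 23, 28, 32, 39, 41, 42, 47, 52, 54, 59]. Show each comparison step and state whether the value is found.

Binary search for 35 in [3, 4, 6, 7, 18, 23, 28, 32, 39, 41, 42, 47, 52, 54, 59]:

lo=0, hi=14, mid=7, arr[mid]=32 -> 32 < 35, search right half
lo=8, hi=14, mid=11, arr[mid]=47 -> 47 > 35, search left half
lo=8, hi=10, mid=9, arr[mid]=41 -> 41 > 35, search left half
lo=8, hi=8, mid=8, arr[mid]=39 -> 39 > 35, search left half
lo=8 > hi=7, target 35 not found

Binary search determines that 35 is not in the array after 4 comparisons. The search space was exhausted without finding the target.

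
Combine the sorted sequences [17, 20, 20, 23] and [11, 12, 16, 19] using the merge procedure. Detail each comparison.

Merging process:

Compare 17 vs 11: take 11 from right. Merged: [11]
Compare 17 vs 12: take 12 from right. Merged: [11, 12]
Compare 17 vs 16: take 16 from right. Merged: [11, 12, 16]
Compare 17 vs 19: take 17 from left. Merged: [11, 12, 16, 17]
Compare 20 vs 19: take 19 from right. Merged: [11, 12, 16, 17, 19]
Append remaining from left: [20, 20, 23]. Merged: [11, 12, 16, 17, 19, 20, 20, 23]

Final merged array: [11, 12, 16, 17, 19, 20, 20, 23]
Total comparisons: 5

The merged array is [11, 12, 16, 17, 19, 20, 20, 23], requiring 5 comparisons. The merge step runs in O(n) time where n is the total number of elements.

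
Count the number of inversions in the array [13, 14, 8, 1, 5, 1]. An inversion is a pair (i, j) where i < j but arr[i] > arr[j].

Finding inversions in [13, 14, 8, 1, 5, 1]:

(0, 2): arr[0]=13 > arr[2]=8
(0, 3): arr[0]=13 > arr[3]=1
(0, 4): arr[0]=13 > arr[4]=5
(0, 5): arr[0]=13 > arr[5]=1
(1, 2): arr[1]=14 > arr[2]=8
(1, 3): arr[1]=14 > arr[3]=1
(1, 4): arr[1]=14 > arr[4]=5
(1, 5): arr[1]=14 > arr[5]=1
(2, 3): arr[2]=8 > arr[3]=1
(2, 4): arr[2]=8 > arr[4]=5
(2, 5): arr[2]=8 > arr[5]=1
(4, 5): arr[4]=5 > arr[5]=1

Total inversions: 12

The array has 12 inversion(s): (0,2), (0,3), (0,4), (0,5), (1,2), (1,3), (1,4), (1,5), (2,3), (2,4), (2,5), (4,5). Each pair (i,j) satisfies i < j and arr[i] > arr[j].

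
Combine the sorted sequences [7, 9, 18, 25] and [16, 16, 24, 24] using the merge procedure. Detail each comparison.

Merging process:

Compare 7 vs 16: take 7 from left. Merged: [7]
Compare 9 vs 16: take 9 from left. Merged: [7, 9]
Compare 18 vs 16: take 16 from right. Merged: [7, 9, 16]
Compare 18 vs 16: take 16 from right. Merged: [7, 9, 16, 16]
Compare 18 vs 24: take 18 from left. Merged: [7, 9, 16, 16, 18]
Compare 25 vs 24: take 24 from right. Merged: [7, 9, 16, 16, 18, 24]
Compare 25 vs 24: take 24 from right. Merged: [7, 9, 16, 16, 18, 24, 24]
Append remaining from left: [25]. Merged: [7, 9, 16, 16, 18, 24, 24, 25]

Final merged array: [7, 9, 16, 16, 18, 24, 24, 25]
Total comparisons: 7

The merged array is [7, 9, 16, 16, 18, 24, 24, 25], requiring 7 comparisons. The merge step runs in O(n) time where n is the total number of elements.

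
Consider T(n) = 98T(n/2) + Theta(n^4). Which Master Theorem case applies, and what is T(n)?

Master Theorem for T(n) = 98T(n/2) + O(n^4):

a = 98, b = 2, c = 4
log_b(a) = log_2(98) = 6.6147

Case 1: c = 4 < log_2(98) = 6.6147
T(n) = O(n^(log_2 98))

For T(n) = 98T(n/2) + O(n^4): log_2(98) = 6.6147. This is Case 1 of the Master Theorem (c < log_b(a), work dominated by leaves), giving O(n^(log_2 98)).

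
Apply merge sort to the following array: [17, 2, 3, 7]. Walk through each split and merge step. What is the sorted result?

Merge sort trace:

Split: [17, 2, 3, 7] -> [17, 2] and [3, 7]
  Split: [17, 2] -> [17] and [2]
  Merge: [17] + [2] -> [2, 17]
  Split: [3, 7] -> [3] and [7]
  Merge: [3] + [7] -> [3, 7]
Merge: [2, 17] + [3, 7] -> [2, 3, 7, 17]

Final sorted array: [2, 3, 7, 17]

The merge sort proceeds by recursively splitting the array and merging sorted halves.
After all merges, the sorted array is [2, 3, 7, 17].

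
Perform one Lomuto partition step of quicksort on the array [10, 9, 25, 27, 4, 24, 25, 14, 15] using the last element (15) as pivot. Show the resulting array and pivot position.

Lomuto partition with pivot = 15:

Initial array: [10, 9, 25, 27, 4, 24, 25, 14, 15]

arr[0]=10 <= 15: swap with position 0, array becomes [10, 9, 25, 27, 4, 24, 25, 14, 15]
arr[1]=9 <= 15: swap with position 1, array becomes [10, 9, 25, 27, 4, 24, 25, 14, 15]
arr[2]=25 > 15: no swap
arr[3]=27 > 15: no swap
arr[4]=4 <= 15: swap with position 2, array becomes [10, 9, 4, 27, 25, 24, 25, 14, 15]
arr[5]=24 > 15: no swap
arr[6]=25 > 15: no swap
arr[7]=14 <= 15: swap with position 3, array becomes [10, 9, 4, 14, 25, 24, 25, 27, 15]

Place pivot at position 4: [10, 9, 4, 14, 15, 24, 25, 27, 25]
Pivot position: 4

After partitioning with pivot 15, the array becomes [10, 9, 4, 14, 15, 24, 25, 27, 25]. The pivot is placed at index 4. All elements to the left of the pivot are <= 15, and all elements to the right are > 15.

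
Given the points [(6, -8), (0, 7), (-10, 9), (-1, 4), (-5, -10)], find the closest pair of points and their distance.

Computing all pairwise distances among 5 points:

d((6, -8), (0, 7)) = 16.1555
d((6, -8), (-10, 9)) = 23.3452
d((6, -8), (-1, 4)) = 13.8924
d((6, -8), (-5, -10)) = 11.1803
d((0, 7), (-10, 9)) = 10.198
d((0, 7), (-1, 4)) = 3.1623 <-- minimum
d((0, 7), (-5, -10)) = 17.72
d((-10, 9), (-1, 4)) = 10.2956
d((-10, 9), (-5, -10)) = 19.6469
d((-1, 4), (-5, -10)) = 14.5602

Closest pair: (0, 7) and (-1, 4) with distance 3.1623

The closest pair is (0, 7) and (-1, 4) with Euclidean distance 3.1623. For 5 points, brute-force pairwise comparison is shown above. For large n, the divide-and-conquer algorithm (sort by x, recurse on halves, check the dividing strip) achieves O(n log n).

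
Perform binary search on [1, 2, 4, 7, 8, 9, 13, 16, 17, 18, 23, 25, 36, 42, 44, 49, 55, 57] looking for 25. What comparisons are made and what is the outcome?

Binary search for 25 in [1, 2, 4, 7, 8, 9, 13, 16, 17, 18, 23, 25, 36, 42, 44, 49, 55, 57]:

lo=0, hi=17, mid=8, arr[mid]=17 -> 17 < 25, search right half
lo=9, hi=17, mid=13, arr[mid]=42 -> 42 > 25, search left half
lo=9, hi=12, mid=10, arr[mid]=23 -> 23 < 25, search right half
lo=11, hi=12, mid=11, arr[mid]=25 -> Found target at index 11!

Binary search finds 25 at index 11 after 4 comparisons. The search repeatedly halves the search space by comparing with the middle element.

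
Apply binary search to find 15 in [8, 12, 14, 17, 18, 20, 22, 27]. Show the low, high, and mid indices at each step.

Binary search for 15 in [8, 12, 14, 17, 18, 20, 22, 27]:

lo=0, hi=7, mid=3, arr[mid]=17 -> 17 > 15, search left half
lo=0, hi=2, mid=1, arr[mid]=12 -> 12 < 15, search right half
lo=2, hi=2, mid=2, arr[mid]=14 -> 14 < 15, search right half
lo=3 > hi=2, target 15 not found

Binary search determines that 15 is not in the array after 3 comparisons. The search space was exhausted without finding the target.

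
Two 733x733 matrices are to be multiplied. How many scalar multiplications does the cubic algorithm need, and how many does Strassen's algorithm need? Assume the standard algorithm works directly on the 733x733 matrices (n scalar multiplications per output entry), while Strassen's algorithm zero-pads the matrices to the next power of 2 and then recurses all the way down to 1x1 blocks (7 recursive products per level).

Matrix multiplication for 733x733 matrices:

Strassen's algorithm requires power-of-2 dimensions. Pad 733x733 to 1024x1024 (next power of 2).

Standard algorithm: 733^3 = 393832837 multiplications
Strassen's algorithm: 7^(log2(1024)) = 7^10 = 282475249 multiplications
Savings: 393832837 - 282475249 = 111357588 multiplications

Standard: 393832837 multiplications (733^3). Strassen: 282475249 multiplications (7^10, after padding to 1024x1024). Strassen reduces 8 recursive multiplications to 7 at each level.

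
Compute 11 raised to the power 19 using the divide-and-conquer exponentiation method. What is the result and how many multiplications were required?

Computing 11^19 by squaring (build up from 11^1; each line after the first costs one multiplication):

11^1 = 11
11^2 = (11^1)^2 = 11^2 = 121
11^4 = (11^2)^2 = 121^2 = 14641
11^8 = (11^4)^2 = 14641^2 = 214358881
11^9 = 11 * 11^8 = 11 * 214358881 = 2357947691
11^18 = (11^9)^2 = 2357947691^2 = 5559917313492231481
11^19 = 11 * 11^18 = 11 * 5559917313492231481 = 61159090448414546291

Result: 61159090448414546291
Multiplications needed: 6 (6 lines after 11^1)

11^19 = 61159090448414546291. Using exponentiation by squaring, this requires 6 multiplications. The key idea: if the exponent is even, square the half-power; if odd, multiply by the base once.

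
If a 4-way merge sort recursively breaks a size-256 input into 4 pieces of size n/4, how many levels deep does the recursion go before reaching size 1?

For divide and conquer with division factor 4:

Problem sizes at each level:
Level 0: 256
Level 1: 64
Level 2: 16
Level 3: 4
Level 4: 1

The root is level 0 and the size-1 base case is level 4 (the tree spans levels 0 through 4, i.e. 5 levels counting the root), so the depth is the number of divisions: log_4(256) = 4

The recursion tree depth is log_4(256) = 4. At each level, the problem size is divided by 4, so it takes 4 divisions to reduce to a base case of size 1. The algorithm makes 4 recursive calls at each level.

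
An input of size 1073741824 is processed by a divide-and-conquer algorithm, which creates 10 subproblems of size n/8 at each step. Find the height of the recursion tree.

For divide and conquer with division factor 8:

Problem sizes at each level:
Level 0: 1073741824
Level 1: 134217728
Level 2: 16777216
Level 3: 2097152
Level 4: 262144
Level 5: 32768
Level 6: 4096
Level 7: 512
Level 8: 64
Level 9: 8
Level 10: 1

The root is level 0 and the size-1 base case is level 10 (the tree spans levels 0 through 10, i.e. 11 levels counting the root), so the depth is the number of divisions: log_8(1073741824) = 10

The recursion tree depth is log_8(1073741824) = 10. At each level, the problem size is divided by 8, so it takes 10 divisions to reduce to a base case of size 1. The algorithm makes 10 recursive calls at each level.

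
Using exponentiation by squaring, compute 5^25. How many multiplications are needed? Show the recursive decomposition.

Computing 5^25 by squaring (build up from 5^1; each line after the first costs one multiplication):

5^1 = 5
5^2 = (5^1)^2 = 5^2 = 25
5^3 = 5 * 5^2 = 5 * 25 = 125
5^6 = (5^3)^2 = 125^2 = 15625
5^12 = (5^6)^2 = 15625^2 = 244140625
5^24 = (5^12)^2 = 244140625^2 = 59604644775390625
5^25 = 5 * 5^24 = 5 * 59604644775390625 = 298023223876953125

Result: 298023223876953125
Multiplications needed: 6 (6 lines after 5^1)

5^25 = 298023223876953125. Using exponentiation by squaring, this requires 6 multiplications. The key idea: if the exponent is even, square the half-power; if odd, multiply by the base once.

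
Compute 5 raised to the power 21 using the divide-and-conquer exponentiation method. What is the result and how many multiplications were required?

Computing 5^21 by squaring (build up from 5^1; each line after the first costs one multiplication):

5^1 = 5
5^2 = (5^1)^2 = 5^2 = 25
5^4 = (5^2)^2 = 25^2 = 625
5^5 = 5 * 5^4 = 5 * 625 = 3125
5^10 = (5^5)^2 = 3125^2 = 9765625
5^20 = (5^10)^2 = 9765625^2 = 95367431640625
5^21 = 5 * 5^20 = 5 * 95367431640625 = 476837158203125

Result: 476837158203125
Multiplications needed: 6 (6 lines after 5^1)

5^21 = 476837158203125. Using exponentiation by squaring, this requires 6 multiplications. The key idea: if the exponent is even, square the half-power; if odd, multiply by the base once.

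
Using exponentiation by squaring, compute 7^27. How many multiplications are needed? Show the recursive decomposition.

Computing 7^27 by squaring (build up from 7^1; each line after the first costs one multiplication):

7^1 = 7
7^2 = (7^1)^2 = 7^2 = 49
7^3 = 7 * 7^2 = 7 * 49 = 343
7^6 = (7^3)^2 = 343^2 = 117649
7^12 = (7^6)^2 = 117649^2 = 13841287201
7^13 = 7 * 7^12 = 7 * 13841287201 = 96889010407
7^26 = (7^13)^2 = 96889010407^2 = 9387480337647754305649
7^27 = 7 * 7^26 = 7 * 9387480337647754305649 = 65712362363534280139543

Result: 65712362363534280139543
Multiplications needed: 7 (7 lines after 7^1)

7^27 = 65712362363534280139543. Using exponentiation by squaring, this requires 7 multiplications. The key idea: if the exponent is even, square the half-power; if odd, multiply by the base once.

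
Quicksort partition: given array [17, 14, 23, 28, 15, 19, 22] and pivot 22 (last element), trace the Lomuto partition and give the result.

Lomuto partition with pivot = 22:

Initial array: [17, 14, 23, 28, 15, 19, 22]

arr[0]=17 <= 22: swap with position 0, array becomes [17, 14, 23, 28, 15, 19, 22]
arr[1]=14 <= 22: swap with position 1, array becomes [17, 14, 23, 28, 15, 19, 22]
arr[2]=23 > 22: no swap
arr[3]=28 > 22: no swap
arr[4]=15 <= 22: swap with position 2, array becomes [17, 14, 15, 28, 23, 19, 22]
arr[5]=19 <= 22: swap with position 3, array becomes [17, 14, 15, 19, 23, 28, 22]

Place pivot at position 4: [17, 14, 15, 19, 22, 28, 23]
Pivot position: 4

After partitioning with pivot 22, the array becomes [17, 14, 15, 19, 22, 28, 23]. The pivot is placed at index 4. All elements to the left of the pivot are <= 22, and all elements to the right are > 22.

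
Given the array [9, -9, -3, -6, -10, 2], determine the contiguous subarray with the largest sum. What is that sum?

Using Kadane's algorithm on [9, -9, -3, -6, -10, 2]:

Scanning through the array:
Position 1 (value -9): max_ending_here = 0, max_so_far = 9
Position 2 (value -3): max_ending_here = -3, max_so_far = 9
Position 3 (value -6): max_ending_here = -6, max_so_far = 9
Position 4 (value -10): max_ending_here = -10, max_so_far = 9
Position 5 (value 2): max_ending_here = 2, max_so_far = 9

Maximum subarray: [9]
Maximum sum: 9

The maximum subarray is [9] with sum 9. This subarray runs from index 0 to index 0.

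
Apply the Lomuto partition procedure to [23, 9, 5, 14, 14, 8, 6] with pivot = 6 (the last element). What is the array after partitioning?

Lomuto partition with pivot = 6:

Initial array: [23, 9, 5, 14, 14, 8, 6]

arr[0]=23 > 6: no swap
arr[1]=9 > 6: no swap
arr[2]=5 <= 6: swap with position 0, array becomes [5, 9, 23, 14, 14, 8, 6]
arr[3]=14 > 6: no swap
arr[4]=14 > 6: no swap
arr[5]=8 > 6: no swap

Place pivot at position 1: [5, 6, 23, 14, 14, 8, 9]
Pivot position: 1

After partitioning with pivot 6, the array becomes [5, 6, 23, 14, 14, 8, 9]. The pivot is placed at index 1. All elements to the left of the pivot are <= 6, and all elements to the right are > 6.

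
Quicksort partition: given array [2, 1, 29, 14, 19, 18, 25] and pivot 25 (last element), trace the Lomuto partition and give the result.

Lomuto partition with pivot = 25:

Initial array: [2, 1, 29, 14, 19, 18, 25]

arr[0]=2 <= 25: swap with position 0, array becomes [2, 1, 29, 14, 19, 18, 25]
arr[1]=1 <= 25: swap with position 1, array becomes [2, 1, 29, 14, 19, 18, 25]
arr[2]=29 > 25: no swap
arr[3]=14 <= 25: swap with position 2, array becomes [2, 1, 14, 29, 19, 18, 25]
arr[4]=19 <= 25: swap with position 3, array becomes [2, 1, 14, 19, 29, 18, 25]
arr[5]=18 <= 25: swap with position 4, array becomes [2, 1, 14, 19, 18, 29, 25]

Place pivot at position 5: [2, 1, 14, 19, 18, 25, 29]
Pivot position: 5

After partitioning with pivot 25, the array becomes [2, 1, 14, 19, 18, 25, 29]. The pivot is placed at index 5. All elements to the left of the pivot are <= 25, and all elements to the right are > 25.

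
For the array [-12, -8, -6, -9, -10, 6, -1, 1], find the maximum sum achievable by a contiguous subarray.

Using Kadane's algorithm on [-12, -8, -6, -9, -10, 6, -1, 1]:

Scanning through the array:
Position 1 (value -8): max_ending_here = -8, max_so_far = -8
Position 2 (value -6): max_ending_here = -6, max_so_far = -6
Position 3 (value -9): max_ending_here = -9, max_so_far = -6
Position 4 (value -10): max_ending_here = -10, max_so_far = -6
Position 5 (value 6): max_ending_here = 6, max_so_far = 6
Position 6 (value -1): max_ending_here = 5, max_so_far = 6
Position 7 (value 1): max_ending_here = 6, max_so_far = 6

Maximum subarray: [6]
Maximum sum: 6

The maximum subarray is [6] with sum 6. This subarray runs from index 5 to index 5.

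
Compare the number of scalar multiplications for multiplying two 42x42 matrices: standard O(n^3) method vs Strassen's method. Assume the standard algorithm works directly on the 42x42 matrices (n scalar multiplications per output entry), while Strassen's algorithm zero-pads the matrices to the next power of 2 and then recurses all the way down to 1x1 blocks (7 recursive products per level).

Matrix multiplication for 42x42 matrices:

Strassen's algorithm requires power-of-2 dimensions. Pad 42x42 to 64x64 (next power of 2).

Standard algorithm: 42^3 = 74088 multiplications
Strassen's algorithm: 7^(log2(64)) = 7^6 = 117649 multiplications
Difference: 74088 - 117649 = -43561 (Strassen uses MORE here due to padding overhead — for small or just-over-power-of-2 n, padding can outweigh the per-level savings)

Standard: 74088 multiplications (42^3). Strassen: 117649 multiplications (7^6, after padding to 64x64). Strassen reduces 8 recursive multiplications to 7 at each level.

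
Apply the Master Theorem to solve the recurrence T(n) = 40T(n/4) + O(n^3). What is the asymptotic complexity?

Master Theorem for T(n) = 40T(n/4) + O(n^3):

a = 40, b = 4, c = 3
log_b(a) = log_4(40) = 2.6610

Case 3: c = 3 > log_4(40) = 2.6610
T(n) = O(n^3) = O(n^3)

For T(n) = 40T(n/4) + O(n^3): log_4(40) = 2.6610. This is Case 3 of the Master Theorem (c > log_b(a), work dominated by root), giving O(n^3).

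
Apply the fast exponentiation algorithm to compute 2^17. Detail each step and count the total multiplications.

Computing 2^17 by squaring (build up from 2^1; each line after the first costs one multiplication):

2^1 = 2
2^2 = (2^1)^2 = 2^2 = 4
2^4 = (2^2)^2 = 4^2 = 16
2^8 = (2^4)^2 = 16^2 = 256
2^16 = (2^8)^2 = 256^2 = 65536
2^17 = 2 * 2^16 = 2 * 65536 = 131072

Result: 131072
Multiplications needed: 5 (5 lines after 2^1)

2^17 = 131072. Using exponentiation by squaring, this requires 5 multiplications. The key idea: if the exponent is even, square the half-power; if odd, multiply by the base once.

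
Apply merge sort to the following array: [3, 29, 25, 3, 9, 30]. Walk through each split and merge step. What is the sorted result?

Merge sort trace:

Split: [3, 29, 25, 3, 9, 30] -> [3, 29, 25] and [3, 9, 30]
  Split: [3, 29, 25] -> [3] and [29, 25]
    Split: [29, 25] -> [29] and [25]
    Merge: [29] + [25] -> [25, 29]
  Merge: [3] + [25, 29] -> [3, 25, 29]
  Split: [3, 9, 30] -> [3] and [9, 30]
    Split: [9, 30] -> [9] and [30]
    Merge: [9] + [30] -> [9, 30]
  Merge: [3] + [9, 30] -> [3, 9, 30]
Merge: [3, 25, 29] + [3, 9, 30] -> [3, 3, 9, 25, 29, 30]

Final sorted array: [3, 3, 9, 25, 29, 30]

The merge sort proceeds by recursively splitting the array and merging sorted halves.
After all merges, the sorted array is [3, 3, 9, 25, 29, 30].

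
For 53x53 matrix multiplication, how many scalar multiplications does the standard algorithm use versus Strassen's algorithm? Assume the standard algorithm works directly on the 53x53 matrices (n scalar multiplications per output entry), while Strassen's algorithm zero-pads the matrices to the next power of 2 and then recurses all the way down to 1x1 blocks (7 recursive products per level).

Matrix multiplication for 53x53 matrices:

Strassen's algorithm requires power-of-2 dimensions. Pad 53x53 to 64x64 (next power of 2).

Standard algorithm: 53^3 = 148877 multiplications
Strassen's algorithm: 7^(log2(64)) = 7^6 = 117649 multiplications
Savings: 148877 - 117649 = 31228 multiplications

Standard: 148877 multiplications (53^3). Strassen: 117649 multiplications (7^6, after padding to 64x64). Strassen reduces 8 recursive multiplications to 7 at each level.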